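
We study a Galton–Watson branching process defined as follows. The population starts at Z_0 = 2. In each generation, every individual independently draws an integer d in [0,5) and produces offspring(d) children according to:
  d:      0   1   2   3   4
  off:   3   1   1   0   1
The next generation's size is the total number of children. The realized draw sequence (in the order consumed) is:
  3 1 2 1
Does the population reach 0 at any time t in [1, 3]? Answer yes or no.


gen 0: Z_0=2, draws=[3, 1], offspring=[0, 1], Z_1=1
gen 1: Z_1=1, draws=[2], offspring=[1], Z_2=1
gen 2: Z_2=1, draws=[1], offspring=[1], Z_3=1

no


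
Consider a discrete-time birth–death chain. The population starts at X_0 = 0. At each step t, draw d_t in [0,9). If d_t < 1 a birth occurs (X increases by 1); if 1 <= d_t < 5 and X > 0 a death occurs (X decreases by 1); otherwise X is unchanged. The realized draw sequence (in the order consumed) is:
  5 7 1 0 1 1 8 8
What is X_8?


0

t=0: X=0, d=5 → hold, X_1=0
t=1: X=0, d=7 → hold, X_2=0
t=2: X=0, d=1 → hold, X_3=0
t=3: X=0, d=0 → birth, X_4=1
t=4: X=1, d=1 → death, X_5=0
t=5: X=0, d=1 → hold, X_6=0
t=6: X=0, d=8 → hold, X_7=0
t=7: X=0, d=8 → hold, X_8=0


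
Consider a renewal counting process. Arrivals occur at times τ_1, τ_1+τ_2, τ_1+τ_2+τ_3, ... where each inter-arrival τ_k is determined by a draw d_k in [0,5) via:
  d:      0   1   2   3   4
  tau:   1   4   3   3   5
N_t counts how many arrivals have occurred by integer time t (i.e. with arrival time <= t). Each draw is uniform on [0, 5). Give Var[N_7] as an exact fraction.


3609760914/6103515625

Inter-arrival values over d=0..4: [1, 4, 3, 3, 5]
Each d has probability 1/5, so the pmf of τ is: f(1) = 1/5, f(3) = 2/5, f(4) = 1/5, f(5) = 1/5
Let p_n(j) = P(N_n = j), with p_0 = [1]. Condition on τ_1: p_n(0) = P(τ > n), and for j >= 1, p_n(j) = Σ_{k<=n} f(k)·p_{n−k}(j−1)
p_1 = [4/5, 1/5]  (j = 0..1)
p_2 = [4/5, 4/25, 1/25]  (j = 0..2)
p_3 = [2/5, 14/25, 4/125, 1/125]  (j = 0..3)
p_4 = [1/5, 3/5, 24/125, 4/625, 1/625]  (j = 0..4)
p_5 = [0, 18/25, 28/125, 34/625, 4/3125, 1/3125]  (j = 0..5)
p_6 = [0, 12/25, 11/25, 41/625, 44/3125, 4/15625, 1/15625]  (j = 0..6)
p_7 = [0, 8/25, 12/25, 112/625, 54/3125, 54/15625, 4/78125, 1/78125]  (j = 0..7)
E[N_7] = Σ j·p_7(j) = 148781/78125;  E[N_7²] = Σ j²·p_7(j) = 329543/78125
Var[N_7] = 329543/78125 − (148781/78125)² = 3609760914/6103515625


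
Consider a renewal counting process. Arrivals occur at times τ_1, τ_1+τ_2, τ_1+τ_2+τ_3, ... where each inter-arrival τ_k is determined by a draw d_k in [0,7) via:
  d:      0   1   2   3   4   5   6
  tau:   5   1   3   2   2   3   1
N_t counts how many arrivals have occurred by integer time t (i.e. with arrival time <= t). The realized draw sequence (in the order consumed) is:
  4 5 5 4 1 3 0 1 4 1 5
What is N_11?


5

draw d_1=4: τ_1=2, arrival time A_1=2
draw d_2=5: τ_2=3, arrival time A_2=5
draw d_3=5: τ_3=3, arrival time A_3=8
draw d_4=4: τ_4=2, arrival time A_4=10
draw d_5=1: τ_5=1, arrival time A_5=11
draw d_6=3: τ_6=2, arrival time A_6=13
draw d_7=0: τ_7=5, arrival time A_7=18
draw d_8=1: τ_8=1, arrival time A_8=19
draw d_9=4: τ_9=2, arrival time A_9=21
draw d_10=1: τ_10=1, arrival time A_10=22
draw d_11=5: τ_11=3, arrival time A_11=25
N_t over t=0..11: 0:0 1:0 2:1 3:1 4:1 5:2 6:2 7:2 8:3 9:3 10:4 11:5


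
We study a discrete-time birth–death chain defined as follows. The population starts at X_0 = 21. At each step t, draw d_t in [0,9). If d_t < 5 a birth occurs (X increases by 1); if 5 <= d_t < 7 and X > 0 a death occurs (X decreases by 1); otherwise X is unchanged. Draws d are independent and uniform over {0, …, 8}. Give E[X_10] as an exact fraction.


X can drop by at most 1 per step and X_0 = 21 > T = 10, so X_t >= 21 − t >= 11 > 0 for every t <= 10: the floor at 0 (the 'and X > 0' condition) never binds. Hence X_10 = X_0 + Σ_{t<10} Y_t with i.i.d. increments Y_t = y(d_t) ∈ {+1, −1, 0}.
Outcome values over d=0..8: [1, 1, 1, 1, 1, -1, -1, 0, 0]
Σy = 3, Σy² = 7, M = 9
μ = 3/9 = 1/3,  σ² = 7/9 − (1/3)² = 2/3
E[X_10] = 21 + 10·(1/3) = 73/3

73/3


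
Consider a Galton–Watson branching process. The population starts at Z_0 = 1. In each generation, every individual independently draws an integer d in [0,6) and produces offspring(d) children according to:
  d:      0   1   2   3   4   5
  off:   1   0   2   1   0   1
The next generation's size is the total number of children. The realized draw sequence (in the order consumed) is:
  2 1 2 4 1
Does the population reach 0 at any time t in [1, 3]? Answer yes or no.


gen 0: Z_0=1, draws=[2], offspring=[2], Z_1=2
gen 1: Z_1=2, draws=[1, 2], offspring=[0, 2], Z_2=2
gen 2: Z_2=2, draws=[4, 1], offspring=[0, 0], Z_3=0

yes


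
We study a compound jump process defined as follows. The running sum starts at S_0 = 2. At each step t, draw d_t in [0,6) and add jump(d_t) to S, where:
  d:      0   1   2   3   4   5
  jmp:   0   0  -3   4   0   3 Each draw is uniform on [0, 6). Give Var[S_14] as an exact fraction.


658/9

Outcome values over d=0..5: [0, 0, -3, 4, 0, 3]
Σy = 4, Σy² = 34, M = 6
μ = 4/6 = 2/3,  σ² = 34/6 − (2/3)² = 47/9
Independent increments: Var[S_14] = 14·σ² = 14·(47/9) = 658/9


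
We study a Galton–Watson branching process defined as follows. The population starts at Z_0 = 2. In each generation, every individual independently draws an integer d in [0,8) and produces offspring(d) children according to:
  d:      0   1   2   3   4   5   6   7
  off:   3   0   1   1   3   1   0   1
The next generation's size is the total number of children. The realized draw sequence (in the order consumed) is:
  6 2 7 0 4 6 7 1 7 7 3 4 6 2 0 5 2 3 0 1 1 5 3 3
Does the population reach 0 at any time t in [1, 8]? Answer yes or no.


gen 0: Z_0=2, draws=[6, 2], offspring=[0, 1], Z_1=1
gen 1: Z_1=1, draws=[7], offspring=[1], Z_2=1
gen 2: Z_2=1, draws=[0], offspring=[3], Z_3=3
gen 3: Z_3=3, draws=[4, 6, 7], offspring=[3, 0, 1], Z_4=4
gen 4: Z_4=4, draws=[1, 7, 7, 3], offspring=[0, 1, 1, 1], Z_5=3
gen 5: Z_5=3, draws=[4, 6, 2], offspring=[3, 0, 1], Z_6=4
gen 6: Z_6=4, draws=[0, 5, 2, 3], offspring=[3, 1, 1, 1], Z_7=6
gen 7: Z_7=6, draws=[0, 1, 1, 5, 3, 3], offspring=[3, 0, 0, 1, 1, 1], Z_8=6

no


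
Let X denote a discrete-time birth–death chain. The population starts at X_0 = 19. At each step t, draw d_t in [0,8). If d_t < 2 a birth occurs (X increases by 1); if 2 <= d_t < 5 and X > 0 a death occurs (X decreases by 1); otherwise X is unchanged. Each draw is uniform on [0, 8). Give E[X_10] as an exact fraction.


X can drop by at most 1 per step and X_0 = 19 > T = 10, so X_t >= 19 − t >= 9 > 0 for every t <= 10: the floor at 0 (the 'and X > 0' condition) never binds. Hence X_10 = X_0 + Σ_{t<10} Y_t with i.i.d. increments Y_t = y(d_t) ∈ {+1, −1, 0}.
Outcome values over d=0..7: [1, 1, -1, -1, -1, 0, 0, 0]
Σy = -1, Σy² = 5, M = 8
μ = -1/8 = -1/8,  σ² = 5/8 − (-1/8)² = 39/64
E[X_10] = 19 + 10·(-1/8) = 71/4

71/4


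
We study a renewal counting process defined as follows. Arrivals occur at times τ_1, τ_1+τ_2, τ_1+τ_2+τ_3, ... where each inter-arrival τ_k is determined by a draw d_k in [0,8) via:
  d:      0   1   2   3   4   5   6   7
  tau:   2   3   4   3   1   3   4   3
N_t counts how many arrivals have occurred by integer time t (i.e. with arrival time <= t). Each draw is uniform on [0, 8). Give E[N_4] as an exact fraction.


Inter-arrival values over d=0..7: [2, 3, 4, 3, 1, 3, 4, 3]
Each d has probability 1/8, so the pmf of τ is: f(1) = 1/8, f(2) = 1/8, f(3) = 1/2, f(4) = 1/4
Renewal equation for m(n) = E[N_n]: condition on τ_1 = k (if k <= n, one arrival plus a fresh copy on the remaining n−k steps): m(n) = F(n) + Σ_{k<=n} f(k)·m(n−k), where F(n) = P(τ <= n) and m(0) = 0
m(1) = F(1) = 1/8
m(2) = F(2) + f(1)·m(1) = 1/4 + 1/8·1/8 = 17/64
m(3) = F(3) + f(1)·m(2) + f(2)·m(1) = 3/4 + 1/8·17/64 + 1/8·1/8 = 409/512
m(4) = F(4) + f(1)·m(3) + f(2)·m(2) + f(3)·m(1) = 1 + 1/8·409/512 + 1/8·17/64 + 1/2·1/8 = 4897/4096
E[N_4] = m(4) = 4897/4096

4897/4096


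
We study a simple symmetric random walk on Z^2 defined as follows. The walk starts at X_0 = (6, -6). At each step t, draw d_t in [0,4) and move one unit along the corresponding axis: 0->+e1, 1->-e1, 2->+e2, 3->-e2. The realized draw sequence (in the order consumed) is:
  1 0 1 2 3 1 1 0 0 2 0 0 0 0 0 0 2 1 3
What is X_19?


t=0: X=(6, -6), d=1 → -e1, X_1=(5, -6)
t=1: X=(5, -6), d=0 → +e1, X_2=(6, -6)
t=2: X=(6, -6), d=1 → -e1, X_3=(5, -6)
t=3: X=(5, -6), d=2 → +e2, X_4=(5, -5)
t=4: X=(5, -5), d=3 → -e2, X_5=(5, -6)
t=5: X=(5, -6), d=1 → -e1, X_6=(4, -6)
t=6: X=(4, -6), d=1 → -e1, X_7=(3, -6)
t=7: X=(3, -6), d=0 → +e1, X_8=(4, -6)
t=8: X=(4, -6), d=0 → +e1, X_9=(5, -6)
t=9: X=(5, -6), d=2 → +e2, X_10=(5, -5)
t=10: X=(5, -5), d=0 → +e1, X_11=(6, -5)
t=11: X=(6, -5), d=0 → +e1, X_12=(7, -5)
t=12: X=(7, -5), d=0 → +e1, X_13=(8, -5)
t=13: X=(8, -5), d=0 → +e1, X_14=(9, -5)
t=14: X=(9, -5), d=0 → +e1, X_15=(10, -5)
t=15: X=(10, -5), d=0 → +e1, X_16=(11, -5)
t=16: X=(11, -5), d=2 → +e2, X_17=(11, -4)
t=17: X=(11, -4), d=1 → -e1, X_18=(10, -4)
t=18: X=(10, -4), d=3 → -e2, X_19=(10, -5)

(10, -5)


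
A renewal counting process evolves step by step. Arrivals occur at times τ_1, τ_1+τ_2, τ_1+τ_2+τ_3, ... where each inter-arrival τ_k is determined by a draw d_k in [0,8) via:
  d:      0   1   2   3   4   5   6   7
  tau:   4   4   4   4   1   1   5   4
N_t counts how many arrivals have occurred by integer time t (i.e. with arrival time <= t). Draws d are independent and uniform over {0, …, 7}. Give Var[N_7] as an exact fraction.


194281159/268435456

Inter-arrival values over d=0..7: [4, 4, 4, 4, 1, 1, 5, 4]
Each d has probability 1/8, so the pmf of τ is: f(1) = 1/4, f(4) = 5/8, f(5) = 1/8
Let p_n(j) = P(N_n = j), with p_0 = [1]. Condition on τ_1: p_n(0) = P(τ > n), and for j >= 1, p_n(j) = Σ_{k<=n} f(k)·p_{n−k}(j−1)
p_1 = [3/4, 1/4]  (j = 0..1)
p_2 = [3/4, 3/16, 1/16]  (j = 0..2)
p_3 = [3/4, 3/16, 3/64, 1/64]  (j = 0..3)
p_4 = [1/8, 13/16, 3/64, 3/256, 1/256]  (j = 0..4)
p_5 = [0, 5/8, 23/64, 3/256, 3/1024, 1/1024]  (j = 0..5)
p_6 = [0, 9/16, 39/128, 33/256, 3/1024, 3/4096, 1/4096]  (j = 0..6)
p_7 = [0, 9/16, 9/32, 29/256, 43/1024, 3/4096, 3/16384, 1/16384]  (j = 0..7)
E[N_7] = Σ j·p_7(j) = 26837/16384;  E[N_7²] = Σ j²·p_7(j) = 55817/16384
Var[N_7] = 55817/16384 − (26837/16384)² = 194281159/268435456


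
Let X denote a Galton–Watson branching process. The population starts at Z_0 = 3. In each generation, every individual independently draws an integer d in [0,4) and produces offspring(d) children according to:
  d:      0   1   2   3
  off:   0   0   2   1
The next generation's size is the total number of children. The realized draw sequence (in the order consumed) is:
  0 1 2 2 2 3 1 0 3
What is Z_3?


gen 0: Z_0=3, draws=[0, 1, 2], offspring=[0, 0, 2], Z_1=2
gen 1: Z_1=2, draws=[2, 2], offspring=[2, 2], Z_2=4
gen 2: Z_2=4, draws=[3, 1, 0, 3], offspring=[1, 0, 0, 1], Z_3=2

2


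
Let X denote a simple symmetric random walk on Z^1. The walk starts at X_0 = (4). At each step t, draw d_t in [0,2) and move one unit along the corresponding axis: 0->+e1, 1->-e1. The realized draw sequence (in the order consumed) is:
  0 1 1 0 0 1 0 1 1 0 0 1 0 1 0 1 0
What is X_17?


t=0: X=(4), d=0 → +e1, X_1=(5)
t=1: X=(5), d=1 → -e1, X_2=(4)
t=2: X=(4), d=1 → -e1, X_3=(3)
t=3: X=(3), d=0 → +e1, X_4=(4)
t=4: X=(4), d=0 → +e1, X_5=(5)
t=5: X=(5), d=1 → -e1, X_6=(4)
t=6: X=(4), d=0 → +e1, X_7=(5)
t=7: X=(5), d=1 → -e1, X_8=(4)
t=8: X=(4), d=1 → -e1, X_9=(3)
t=9: X=(3), d=0 → +e1, X_10=(4)
t=10: X=(4), d=0 → +e1, X_11=(5)
t=11: X=(5), d=1 → -e1, X_12=(4)
t=12: X=(4), d=0 → +e1, X_13=(5)
t=13: X=(5), d=1 → -e1, X_14=(4)
t=14: X=(4), d=0 → +e1, X_15=(5)
t=15: X=(5), d=1 → -e1, X_16=(4)
t=16: X=(4), d=0 → +e1, X_17=(5)

(5)


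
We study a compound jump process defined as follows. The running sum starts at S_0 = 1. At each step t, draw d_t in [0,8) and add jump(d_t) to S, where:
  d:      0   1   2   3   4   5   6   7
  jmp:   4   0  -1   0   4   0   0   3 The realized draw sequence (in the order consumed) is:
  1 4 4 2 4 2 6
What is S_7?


11

t=0: S=1, d=1, jump=0, S_1=1
t=1: S=1, d=4, jump=4, S_2=5
t=2: S=5, d=4, jump=4, S_3=9
t=3: S=9, d=2, jump=-1, S_4=8
t=4: S=8, d=4, jump=4, S_5=12
t=5: S=12, d=2, jump=-1, S_6=11
t=6: S=11, d=6, jump=0, S_7=11


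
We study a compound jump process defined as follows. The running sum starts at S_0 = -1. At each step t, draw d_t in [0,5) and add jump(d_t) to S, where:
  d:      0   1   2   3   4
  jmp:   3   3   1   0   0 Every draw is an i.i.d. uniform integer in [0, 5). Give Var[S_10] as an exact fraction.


Outcome values over d=0..4: [3, 3, 1, 0, 0]
Σy = 7, Σy² = 19, M = 5
μ = 7/5 = 7/5,  σ² = 19/5 − (7/5)² = 46/25
Independent increments: Var[S_10] = 10·σ² = 10·(46/25) = 92/5

92/5


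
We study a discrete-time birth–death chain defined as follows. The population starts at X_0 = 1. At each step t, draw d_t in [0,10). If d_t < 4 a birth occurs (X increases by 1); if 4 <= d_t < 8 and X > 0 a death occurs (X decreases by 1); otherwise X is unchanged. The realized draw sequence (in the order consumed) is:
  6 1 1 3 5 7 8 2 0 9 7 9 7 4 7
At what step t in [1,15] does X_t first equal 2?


t=0: X=1, d=6 → death, X_1=0
t=1: X=0, d=1 → birth, X_2=1
t=2: X=1, d=1 → birth, X_3=2
t=3: X=2, d=3 → birth, X_4=3
t=4: X=3, d=5 → death, X_5=2
t=5: X=2, d=7 → death, X_6=1
t=6: X=1, d=8 → hold, X_7=1
t=7: X=1, d=2 → birth, X_8=2
t=8: X=2, d=0 → birth, X_9=3
t=9: X=3, d=9 → hold, X_10=3
t=10: X=3, d=7 → death, X_11=2
t=11: X=2, d=9 → hold, X_12=2
t=12: X=2, d=7 → death, X_13=1
t=13: X=1, d=4 → death, X_14=0
t=14: X=0, d=7 → hold, X_15=0

3


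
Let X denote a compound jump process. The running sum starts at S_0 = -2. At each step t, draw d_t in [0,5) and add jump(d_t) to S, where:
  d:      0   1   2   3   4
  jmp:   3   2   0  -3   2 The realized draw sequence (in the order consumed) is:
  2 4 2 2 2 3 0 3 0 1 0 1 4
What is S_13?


t=0: S=-2, d=2, jump=0, S_1=-2
t=1: S=-2, d=4, jump=2, S_2=0
t=2: S=0, d=2, jump=0, S_3=0
t=3: S=0, d=2, jump=0, S_4=0
t=4: S=0, d=2, jump=0, S_5=0
t=5: S=0, d=3, jump=-3, S_6=-3
t=6: S=-3, d=0, jump=3, S_7=0
t=7: S=0, d=3, jump=-3, S_8=-3
t=8: S=-3, d=0, jump=3, S_9=0
t=9: S=0, d=1, jump=2, S_10=2
t=10: S=2, d=0, jump=3, S_11=5
t=11: S=5, d=1, jump=2, S_12=7
t=12: S=7, d=4, jump=2, S_13=9

9


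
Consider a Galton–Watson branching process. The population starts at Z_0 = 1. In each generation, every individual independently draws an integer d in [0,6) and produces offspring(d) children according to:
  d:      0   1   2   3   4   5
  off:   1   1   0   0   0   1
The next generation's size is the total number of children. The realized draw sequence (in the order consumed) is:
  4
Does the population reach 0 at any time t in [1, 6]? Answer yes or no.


yes

gen 0: Z_0=1, draws=[4], offspring=[0], Z_1=0
gen 1: Z_1=0, draws=[], offspring=[], Z_2=0
gen 2: Z_2=0, draws=[], offspring=[], Z_3=0
gen 3: Z_3=0, draws=[], offspring=[], Z_4=0
gen 4: Z_4=0, draws=[], offspring=[], Z_5=0
gen 5: Z_5=0, draws=[], offspring=[], Z_6=0


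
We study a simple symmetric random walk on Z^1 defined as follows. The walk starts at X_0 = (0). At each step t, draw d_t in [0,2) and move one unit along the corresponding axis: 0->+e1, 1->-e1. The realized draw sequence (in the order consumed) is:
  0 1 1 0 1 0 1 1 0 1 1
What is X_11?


t=0: X=(0), d=0 → +e1, X_1=(1)
t=1: X=(1), d=1 → -e1, X_2=(0)
t=2: X=(0), d=1 → -e1, X_3=(-1)
t=3: X=(-1), d=0 → +e1, X_4=(0)
t=4: X=(0), d=1 → -e1, X_5=(-1)
t=5: X=(-1), d=0 → +e1, X_6=(0)
t=6: X=(0), d=1 → -e1, X_7=(-1)
t=7: X=(-1), d=1 → -e1, X_8=(-2)
t=8: X=(-2), d=0 → +e1, X_9=(-1)
t=9: X=(-1), d=1 → -e1, X_10=(-2)
t=10: X=(-2), d=1 → -e1, X_11=(-3)

(-3)


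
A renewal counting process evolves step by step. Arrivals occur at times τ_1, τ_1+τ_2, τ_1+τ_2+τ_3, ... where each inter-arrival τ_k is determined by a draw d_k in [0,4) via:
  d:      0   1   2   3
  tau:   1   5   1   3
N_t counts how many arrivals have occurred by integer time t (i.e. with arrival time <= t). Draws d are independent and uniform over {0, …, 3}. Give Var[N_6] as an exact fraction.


4911/4096

Inter-arrival values over d=0..3: [1, 5, 1, 3]
Each d has probability 1/4, so the pmf of τ is: f(1) = 1/2, f(3) = 1/4, f(5) = 1/4
Let p_n(j) = P(N_n = j), with p_0 = [1]. Condition on τ_1: p_n(0) = P(τ > n), and for j >= 1, p_n(j) = Σ_{k<=n} f(k)·p_{n−k}(j−1)
p_1 = [1/2, 1/2]  (j = 0..1)
p_2 = [1/2, 1/4, 1/4]  (j = 0..2)
p_3 = [1/4, 1/2, 1/8, 1/8]  (j = 0..3)
p_4 = [1/4, 1/4, 3/8, 1/16, 1/16]  (j = 0..4)
p_5 = [0, 1/2, 3/16, 1/4, 1/32, 1/32]  (j = 0..5)
p_6 = [0, 3/16, 1/2, 1/8, 5/32, 1/64, 1/64]  (j = 0..6)
E[N_6] = Σ j·p_6(j) = 151/64;  E[N_6²] = Σ j²·p_6(j) = 433/64
Var[N_6] = 433/64 − (151/64)² = 4911/4096


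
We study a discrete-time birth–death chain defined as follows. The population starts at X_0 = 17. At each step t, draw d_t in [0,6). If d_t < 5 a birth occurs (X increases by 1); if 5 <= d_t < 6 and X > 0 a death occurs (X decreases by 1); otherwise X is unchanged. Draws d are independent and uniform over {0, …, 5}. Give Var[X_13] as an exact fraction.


X can drop by at most 1 per step and X_0 = 17 > T = 13, so X_t >= 17 − t >= 4 > 0 for every t <= 13: the floor at 0 (the 'and X > 0' condition) never binds. Hence X_13 = X_0 + Σ_{t<13} Y_t with i.i.d. increments Y_t = y(d_t) ∈ {+1, −1, 0}.
Outcome values over d=0..5: [1, 1, 1, 1, 1, -1]
Σy = 4, Σy² = 6, M = 6
μ = 4/6 = 2/3,  σ² = 6/6 − (2/3)² = 5/9
Independent increments: Var[X_13] = 13·σ² = 13·(5/9) = 65/9

65/9


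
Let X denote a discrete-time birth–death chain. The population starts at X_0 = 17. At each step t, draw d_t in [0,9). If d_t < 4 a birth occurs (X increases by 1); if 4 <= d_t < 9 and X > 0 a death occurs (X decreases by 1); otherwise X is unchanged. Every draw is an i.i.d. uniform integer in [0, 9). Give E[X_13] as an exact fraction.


X can drop by at most 1 per step and X_0 = 17 > T = 13, so X_t >= 17 − t >= 4 > 0 for every t <= 13: the floor at 0 (the 'and X > 0' condition) never binds. Hence X_13 = X_0 + Σ_{t<13} Y_t with i.i.d. increments Y_t = y(d_t) ∈ {+1, −1, 0}.
Outcome values over d=0..8: [1, 1, 1, 1, -1, -1, -1, -1, -1]
Σy = -1, Σy² = 9, M = 9
μ = -1/9 = -1/9,  σ² = 9/9 − (-1/9)² = 80/81
E[X_13] = 17 + 13·(-1/9) = 140/9

140/9


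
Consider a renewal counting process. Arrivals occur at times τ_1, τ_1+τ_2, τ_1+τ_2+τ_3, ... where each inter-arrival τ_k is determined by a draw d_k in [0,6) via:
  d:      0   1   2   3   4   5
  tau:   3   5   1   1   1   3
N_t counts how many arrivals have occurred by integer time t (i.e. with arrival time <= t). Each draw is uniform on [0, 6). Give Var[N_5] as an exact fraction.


10439/9216

Inter-arrival values over d=0..5: [3, 5, 1, 1, 1, 3]
Each d has probability 1/6, so the pmf of τ is: f(1) = 1/2, f(3) = 1/3, f(5) = 1/6
Let p_n(j) = P(N_n = j), with p_0 = [1]. Condition on τ_1: p_n(0) = P(τ > n), and for j >= 1, p_n(j) = Σ_{k<=n} f(k)·p_{n−k}(j−1)
p_1 = [1/2, 1/2]  (j = 0..1)
p_2 = [1/2, 1/4, 1/4]  (j = 0..2)
p_3 = [1/6, 7/12, 1/8, 1/8]  (j = 0..3)
p_4 = [1/6, 1/4, 11/24, 1/16, 1/16]  (j = 0..4)
p_5 = [0, 5/12, 5/24, 5/16, 1/32, 1/32]  (j = 0..5)
E[N_5] = Σ j·p_5(j) = 197/96;  E[N_5²] = Σ j²·p_5(j) = 171/32
Var[N_5] = 171/32 − (197/96)² = 10439/9216


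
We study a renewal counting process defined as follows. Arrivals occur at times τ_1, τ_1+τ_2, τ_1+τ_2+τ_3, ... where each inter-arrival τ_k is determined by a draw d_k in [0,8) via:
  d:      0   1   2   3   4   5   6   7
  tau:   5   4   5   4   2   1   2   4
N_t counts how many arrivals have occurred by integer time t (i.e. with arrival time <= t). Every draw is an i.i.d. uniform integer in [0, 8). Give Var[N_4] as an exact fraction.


Inter-arrival values over d=0..7: [5, 4, 5, 4, 2, 1, 2, 4]
Each d has probability 1/8, so the pmf of τ is: f(1) = 1/8, f(2) = 1/4, f(4) = 3/8, f(5) = 1/4
Let p_n(j) = P(N_n = j), with p_0 = [1]. Condition on τ_1: p_n(0) = P(τ > n), and for j >= 1, p_n(j) = Σ_{k<=n} f(k)·p_{n−k}(j−1)
p_1 = [7/8, 1/8]  (j = 0..1)
p_2 = [5/8, 23/64, 1/64]  (j = 0..2)
p_3 = [5/8, 19/64, 39/512, 1/512]  (j = 0..3)
p_4 = [1/4, 39/64, 65/512, 55/4096, 1/4096]  (j = 0..4)
E[N_4] = Σ j·p_4(j) = 3705/4096;  E[N_4²] = Σ j²·p_4(j) = 5087/4096
Var[N_4] = 5087/4096 − (3705/4096)² = 7109327/16777216

7109327/16777216


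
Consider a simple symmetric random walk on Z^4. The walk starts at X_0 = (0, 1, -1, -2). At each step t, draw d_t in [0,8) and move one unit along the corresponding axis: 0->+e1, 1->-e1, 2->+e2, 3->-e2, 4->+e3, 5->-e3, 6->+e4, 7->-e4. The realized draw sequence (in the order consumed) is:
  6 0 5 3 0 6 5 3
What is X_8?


(2, -1, -3, 0)

t=0: X=(0, 1, -1, -2), d=6 → +e4, X_1=(0, 1, -1, -1)
t=1: X=(0, 1, -1, -1), d=0 → +e1, X_2=(1, 1, -1, -1)
t=2: X=(1, 1, -1, -1), d=5 → -e3, X_3=(1, 1, -2, -1)
t=3: X=(1, 1, -2, -1), d=3 → -e2, X_4=(1, 0, -2, -1)
t=4: X=(1, 0, -2, -1), d=0 → +e1, X_5=(2, 0, -2, -1)
t=5: X=(2, 0, -2, -1), d=6 → +e4, X_6=(2, 0, -2, 0)
t=6: X=(2, 0, -2, 0), d=5 → -e3, X_7=(2, 0, -3, 0)
t=7: X=(2, 0, -3, 0), d=3 → -e2, X_8=(2, -1, -3, 0)


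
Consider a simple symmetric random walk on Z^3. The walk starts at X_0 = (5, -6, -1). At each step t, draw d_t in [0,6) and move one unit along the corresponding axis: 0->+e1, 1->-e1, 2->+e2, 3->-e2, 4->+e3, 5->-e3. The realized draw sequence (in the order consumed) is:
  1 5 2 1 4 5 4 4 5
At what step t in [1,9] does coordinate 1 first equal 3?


t=0: X=(5, -6, -1), d=1 → -e1, X_1=(4, -6, -1)
t=1: X=(4, -6, -1), d=5 → -e3, X_2=(4, -6, -2)
t=2: X=(4, -6, -2), d=2 → +e2, X_3=(4, -5, -2)
t=3: X=(4, -5, -2), d=1 → -e1, X_4=(3, -5, -2)
t=4: X=(3, -5, -2), d=4 → +e3, X_5=(3, -5, -1)
t=5: X=(3, -5, -1), d=5 → -e3, X_6=(3, -5, -2)
t=6: X=(3, -5, -2), d=4 → +e3, X_7=(3, -5, -1)
t=7: X=(3, -5, -1), d=4 → +e3, X_8=(3, -5, 0)
t=8: X=(3, -5, 0), d=5 → -e3, X_9=(3, -5, -1)

4


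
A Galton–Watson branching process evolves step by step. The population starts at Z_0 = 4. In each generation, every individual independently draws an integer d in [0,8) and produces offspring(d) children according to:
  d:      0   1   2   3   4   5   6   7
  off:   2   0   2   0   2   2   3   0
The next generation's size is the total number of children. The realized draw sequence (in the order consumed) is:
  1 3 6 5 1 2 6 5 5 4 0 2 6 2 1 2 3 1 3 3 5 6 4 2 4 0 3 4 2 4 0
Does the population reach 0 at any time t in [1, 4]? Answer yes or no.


gen 0: Z_0=4, draws=[1, 3, 6, 5], offspring=[0, 0, 3, 2], Z_1=5
gen 1: Z_1=5, draws=[1, 2, 6, 5, 5], offspring=[0, 2, 3, 2, 2], Z_2=9
gen 2: Z_2=9, draws=[4, 0, 2, 6, 2, 1, 2, 3, 1], offspring=[2, 2, 2, 3, 2, 0, 2, 0, 0], Z_3=13
gen 3: Z_3=13, draws=[3, 3, 5, 6, 4, 2, 4, 0, 3, 4, 2, 4, 0], offspring=[0, 0, 2, 3, 2, 2, 2, 2, 0, 2, 2, 2, 2], Z_4=21

no


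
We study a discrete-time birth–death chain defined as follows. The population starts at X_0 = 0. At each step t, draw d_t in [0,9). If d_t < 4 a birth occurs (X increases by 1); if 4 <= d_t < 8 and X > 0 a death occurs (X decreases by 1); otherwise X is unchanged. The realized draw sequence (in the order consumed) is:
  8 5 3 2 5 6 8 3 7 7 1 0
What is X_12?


t=0: X=0, d=8 → hold, X_1=0
t=1: X=0, d=5 → hold, X_2=0
t=2: X=0, d=3 → birth, X_3=1
t=3: X=1, d=2 → birth, X_4=2
t=4: X=2, d=5 → death, X_5=1
t=5: X=1, d=6 → death, X_6=0
t=6: X=0, d=8 → hold, X_7=0
t=7: X=0, d=3 → birth, X_8=1
t=8: X=1, d=7 → death, X_9=0
t=9: X=0, d=7 → hold, X_10=0
t=10: X=0, d=1 → birth, X_11=1
t=11: X=1, d=0 → birth, X_12=2

2


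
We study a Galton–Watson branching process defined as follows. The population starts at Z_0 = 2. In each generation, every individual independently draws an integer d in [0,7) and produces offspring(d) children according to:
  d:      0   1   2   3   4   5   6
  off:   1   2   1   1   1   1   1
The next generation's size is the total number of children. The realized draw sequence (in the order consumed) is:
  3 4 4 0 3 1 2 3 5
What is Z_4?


gen 0: Z_0=2, draws=[3, 4], offspring=[1, 1], Z_1=2
gen 1: Z_1=2, draws=[4, 0], offspring=[1, 1], Z_2=2
gen 2: Z_2=2, draws=[3, 1], offspring=[1, 2], Z_3=3
gen 3: Z_3=3, draws=[2, 3, 5], offspring=[1, 1, 1], Z_4=3

3


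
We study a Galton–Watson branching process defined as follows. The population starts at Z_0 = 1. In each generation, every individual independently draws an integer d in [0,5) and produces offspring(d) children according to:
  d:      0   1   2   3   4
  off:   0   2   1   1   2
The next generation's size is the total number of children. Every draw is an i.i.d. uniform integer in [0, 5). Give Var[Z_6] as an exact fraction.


3378158784/244140625

Outcome values over d=0..4: [0, 2, 1, 1, 2]
Σy = 6, Σy² = 10, M = 5
μ = 6/5 = 6/5,  σ² = 10/5 − (6/5)² = 14/25
V_0 = 0, E_0 = 1
V_1 = 14/25·E_0 + (6/5)²·V_0 = 14/25;  E_1 = 6/5
V_2 = 14/25·E_1 + (6/5)²·V_1 = 924/625;  E_2 = 36/25
V_3 = 14/25·E_2 + (6/5)²·V_2 = 45864/15625;  E_3 = 216/125
V_4 = 14/25·E_3 + (6/5)²·V_3 = 2029104/390625;  E_4 = 1296/625
V_5 = 14/25·E_4 + (6/5)²·V_4 = 84387744/9765625;  E_5 = 7776/3125
V_6 = 14/25·E_5 + (6/5)²·V_5 = 3378158784/244140625;  E_6 = 46656/15625


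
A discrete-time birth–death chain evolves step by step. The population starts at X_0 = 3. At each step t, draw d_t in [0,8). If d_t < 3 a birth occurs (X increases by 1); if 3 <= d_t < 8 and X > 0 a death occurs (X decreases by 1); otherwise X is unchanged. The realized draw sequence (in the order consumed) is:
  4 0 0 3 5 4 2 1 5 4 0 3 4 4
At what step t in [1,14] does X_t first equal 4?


3

t=0: X=3, d=4 → death, X_1=2
t=1: X=2, d=0 → birth, X_2=3
t=2: X=3, d=0 → birth, X_3=4
t=3: X=4, d=3 → death, X_4=3
t=4: X=3, d=5 → death, X_5=2
t=5: X=2, d=4 → death, X_6=1
t=6: X=1, d=2 → birth, X_7=2
t=7: X=2, d=1 → birth, X_8=3
t=8: X=3, d=5 → death, X_9=2
t=9: X=2, d=4 → death, X_10=1
t=10: X=1, d=0 → birth, X_11=2
t=11: X=2, d=3 → death, X_12=1
t=12: X=1, d=4 → death, X_13=0
t=13: X=0, d=4 → hold, X_14=0


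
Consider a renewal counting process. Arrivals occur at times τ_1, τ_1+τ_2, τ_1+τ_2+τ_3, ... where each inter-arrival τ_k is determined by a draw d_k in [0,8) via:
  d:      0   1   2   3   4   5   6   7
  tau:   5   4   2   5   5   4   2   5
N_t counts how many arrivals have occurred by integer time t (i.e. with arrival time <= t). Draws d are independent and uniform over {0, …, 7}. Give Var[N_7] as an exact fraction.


Inter-arrival values over d=0..7: [5, 4, 2, 5, 5, 4, 2, 5]
Each d has probability 1/8, so the pmf of τ is: f(2) = 1/4, f(4) = 1/4, f(5) = 1/2
Let p_n(j) = P(N_n = j), with p_0 = [1]. Condition on τ_1: p_n(0) = P(τ > n), and for j >= 1, p_n(j) = Σ_{k<=n} f(k)·p_{n−k}(j−1)
p_1 = [1]  (j = 0)
p_2 = [3/4, 1/4]  (j = 0..1)
p_3 = [3/4, 1/4]  (j = 0..1)
p_4 = [1/2, 7/16, 1/16]  (j = 0..2)
p_5 = [0, 15/16, 1/16]  (j = 0..2)
p_6 = [0, 13/16, 11/64, 1/64]  (j = 0..3)
p_7 = [0, 9/16, 27/64, 1/64]  (j = 0..3)
E[N_7] = Σ j·p_7(j) = 93/64;  E[N_7²] = Σ j²·p_7(j) = 153/64
Var[N_7] = 153/64 − (93/64)² = 1143/4096

1143/4096


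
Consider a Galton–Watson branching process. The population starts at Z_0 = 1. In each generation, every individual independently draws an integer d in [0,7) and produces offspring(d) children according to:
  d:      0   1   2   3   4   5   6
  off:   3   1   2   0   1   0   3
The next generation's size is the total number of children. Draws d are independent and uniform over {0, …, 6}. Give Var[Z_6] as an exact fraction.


Outcome values over d=0..6: [3, 1, 2, 0, 1, 0, 3]
Σy = 10, Σy² = 24, M = 7
μ = 10/7 = 10/7,  σ² = 24/7 − (10/7)² = 68/49
V_0 = 0, E_0 = 1
V_1 = 68/49·E_0 + (10/7)²·V_0 = 68/49;  E_1 = 10/7
V_2 = 68/49·E_1 + (10/7)²·V_1 = 11560/2401;  E_2 = 100/49
V_3 = 68/49·E_2 + (10/7)²·V_2 = 1489200/117649;  E_3 = 1000/343
V_4 = 68/49·E_3 + (10/7)²·V_3 = 172244000/5764801;  E_4 = 10000/2401
V_5 = 68/49·E_4 + (10/7)²·V_4 = 18857080000/282475249;  E_5 = 100000/16807
V_6 = 68/49·E_5 + (10/7)²·V_5 = 1999995600000/13841287201;  E_6 = 1000000/117649

1999995600000/13841287201


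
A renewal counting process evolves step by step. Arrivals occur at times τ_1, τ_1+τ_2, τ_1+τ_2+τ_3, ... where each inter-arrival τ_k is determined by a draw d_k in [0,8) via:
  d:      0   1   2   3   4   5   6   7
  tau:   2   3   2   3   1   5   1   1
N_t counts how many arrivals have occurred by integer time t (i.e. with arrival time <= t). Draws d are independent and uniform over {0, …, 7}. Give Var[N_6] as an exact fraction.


Inter-arrival values over d=0..7: [2, 3, 2, 3, 1, 5, 1, 1]
Each d has probability 1/8, so the pmf of τ is: f(1) = 3/8, f(2) = 1/4, f(3) = 1/4, f(5) = 1/8
Let p_n(j) = P(N_n = j), with p_0 = [1]. Condition on τ_1: p_n(0) = P(τ > n), and for j >= 1, p_n(j) = Σ_{k<=n} f(k)·p_{n−k}(j−1)
p_1 = [5/8, 3/8]  (j = 0..1)
p_2 = [3/8, 31/64, 9/64]  (j = 0..2)
p_3 = [1/8, 35/64, 141/512, 27/512]  (j = 0..3)
p_4 = [1/8, 19/64, 215/512, 567/4096, 81/4096]  (j = 0..4)
p_5 = [0, 19/64, 189/512, 1071/4096, 2133/32768, 243/32768]  (j = 0..5)
p_6 = [0, 9/64, 189/512, 1279/4096, 4779/32768, 7695/262144, 729/262144]  (j = 0..6)
E[N_6] = Σ j·p_6(j) = 671745/262144;  E[N_6²] = Σ j²·p_6(j) = 1990971/262144
Var[N_6] = 1990971/262144 − (671745/262144)² = 70679756799/68719476736

70679756799/68719476736


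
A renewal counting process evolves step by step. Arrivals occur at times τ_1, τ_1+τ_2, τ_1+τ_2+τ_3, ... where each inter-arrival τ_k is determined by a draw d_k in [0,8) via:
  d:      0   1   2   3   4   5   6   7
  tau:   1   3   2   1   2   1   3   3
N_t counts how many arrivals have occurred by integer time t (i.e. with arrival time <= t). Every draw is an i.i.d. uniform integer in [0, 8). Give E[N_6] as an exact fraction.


Inter-arrival values over d=0..7: [1, 3, 2, 1, 2, 1, 3, 3]
Each d has probability 1/8, so the pmf of τ is: f(1) = 3/8, f(2) = 1/4, f(3) = 3/8
Renewal equation for m(n) = E[N_n]: condition on τ_1 = k (if k <= n, one arrival plus a fresh copy on the remaining n−k steps): m(n) = F(n) + Σ_{k<=n} f(k)·m(n−k), where F(n) = P(τ <= n) and m(0) = 0
m(1) = F(1) = 3/8
m(2) = F(2) + f(1)·m(1) = 5/8 + 3/8·3/8 = 49/64
m(3) = F(3) + f(1)·m(2) + f(2)·m(1) = 1 + 3/8·49/64 + 1/4·3/8 = 707/512
m(4) = F(4) + f(1)·m(3) + f(2)·m(2) + f(3)·m(1) = 1 + 3/8·707/512 + 1/4·49/64 + 3/8·3/8 = 7577/4096
m(5) = F(5) + f(1)·m(4) + f(2)·m(3) + f(3)·m(2) = 1 + 3/8·7577/4096 + 1/4·707/512 + 3/8·49/64 = 76219/32768
m(6) = F(6) + f(1)·m(5) + f(2)·m(4) + f(3)·m(3) = 1 + 3/8·76219/32768 + 1/4·7577/4096 + 3/8·707/512 = 747777/262144
E[N_6] = m(6) = 747777/262144

747777/262144


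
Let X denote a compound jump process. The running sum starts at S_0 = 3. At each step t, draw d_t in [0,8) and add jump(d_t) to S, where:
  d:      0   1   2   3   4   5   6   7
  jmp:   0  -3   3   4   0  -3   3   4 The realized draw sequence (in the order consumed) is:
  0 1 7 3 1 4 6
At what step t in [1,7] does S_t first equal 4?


3

t=0: S=3, d=0, jump=0, S_1=3
t=1: S=3, d=1, jump=-3, S_2=0
t=2: S=0, d=7, jump=4, S_3=4
t=3: S=4, d=3, jump=4, S_4=8
t=4: S=8, d=1, jump=-3, S_5=5
t=5: S=5, d=4, jump=0, S_6=5
t=6: S=5, d=6, jump=3, S_7=8


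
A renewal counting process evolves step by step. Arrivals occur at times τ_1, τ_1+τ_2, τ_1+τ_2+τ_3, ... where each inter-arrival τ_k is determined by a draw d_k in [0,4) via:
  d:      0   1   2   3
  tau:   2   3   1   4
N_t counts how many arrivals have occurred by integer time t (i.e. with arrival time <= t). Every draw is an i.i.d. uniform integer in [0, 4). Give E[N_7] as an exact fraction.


Inter-arrival values over d=0..3: [2, 3, 1, 4]
Each d has probability 1/4, so the pmf of τ is: f(1) = 1/4, f(2) = 1/4, f(3) = 1/4, f(4) = 1/4
Renewal equation for m(n) = E[N_n]: condition on τ_1 = k (if k <= n, one arrival plus a fresh copy on the remaining n−k steps): m(n) = F(n) + Σ_{k<=n} f(k)·m(n−k), where F(n) = P(τ <= n) and m(0) = 0
m(1) = F(1) = 1/4
m(2) = F(2) + f(1)·m(1) = 1/2 + 1/4·1/4 = 9/16
m(3) = F(3) + f(1)·m(2) + f(2)·m(1) = 3/4 + 1/4·9/16 + 1/4·1/4 = 61/64
m(4) = F(4) + f(1)·m(3) + f(2)·m(2) + f(3)·m(1) = 1 + 1/4·61/64 + 1/4·9/16 + 1/4·1/4 = 369/256
m(5) = F(5) + f(1)·m(4) + f(2)·m(3) + f(3)·m(2) + f(4)·m(1) = 1 + 1/4·369/256 + 1/4·61/64 + 1/4·9/16 + 1/4·1/4 = 1845/1024
m(6) = F(6) + f(1)·m(5) + f(2)·m(4) + f(3)·m(3) + f(4)·m(2) = 1 + 1/4·1845/1024 + 1/4·369/256 + 1/4·61/64 + 1/4·9/16 = 8969/4096
m(7) = F(7) + f(1)·m(6) + f(2)·m(5) + f(3)·m(4) + f(4)·m(3) = 1 + 1/4·8969/4096 + 1/4·1845/1024 + 1/4·369/256 + 1/4·61/64 = 42541/16384
E[N_7] = m(7) = 42541/16384

42541/16384


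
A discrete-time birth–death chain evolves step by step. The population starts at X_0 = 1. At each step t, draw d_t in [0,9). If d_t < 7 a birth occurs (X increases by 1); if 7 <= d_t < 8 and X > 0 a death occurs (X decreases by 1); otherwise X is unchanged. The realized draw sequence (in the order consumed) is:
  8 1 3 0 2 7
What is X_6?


t=0: X=1, d=8 → hold, X_1=1
t=1: X=1, d=1 → birth, X_2=2
t=2: X=2, d=3 → birth, X_3=3
t=3: X=3, d=0 → birth, X_4=4
t=4: X=4, d=2 → birth, X_5=5
t=5: X=5, d=7 → death, X_6=4

4


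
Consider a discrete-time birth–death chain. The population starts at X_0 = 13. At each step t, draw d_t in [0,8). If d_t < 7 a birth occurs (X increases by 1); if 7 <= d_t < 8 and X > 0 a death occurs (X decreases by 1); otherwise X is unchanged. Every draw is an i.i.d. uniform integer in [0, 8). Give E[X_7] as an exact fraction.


X can drop by at most 1 per step and X_0 = 13 > T = 7, so X_t >= 13 − t >= 6 > 0 for every t <= 7: the floor at 0 (the 'and X > 0' condition) never binds. Hence X_7 = X_0 + Σ_{t<7} Y_t with i.i.d. increments Y_t = y(d_t) ∈ {+1, −1, 0}.
Outcome values over d=0..7: [1, 1, 1, 1, 1, 1, 1, -1]
Σy = 6, Σy² = 8, M = 8
μ = 6/8 = 3/4,  σ² = 8/8 − (3/4)² = 7/16
E[X_7] = 13 + 7·(3/4) = 73/4

73/4


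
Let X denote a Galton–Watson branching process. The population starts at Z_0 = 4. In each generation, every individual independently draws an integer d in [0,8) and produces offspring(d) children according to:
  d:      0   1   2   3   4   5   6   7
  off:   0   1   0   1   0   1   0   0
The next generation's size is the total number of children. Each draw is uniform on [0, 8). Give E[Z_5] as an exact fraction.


243/8192

Outcome values over d=0..7: [0, 1, 0, 1, 0, 1, 0, 0]
Σy = 3, Σy² = 3, M = 8
μ = 3/8 = 3/8,  σ² = 3/8 − (3/8)² = 15/64
E[Z_0] = 4
E[Z_1] = 3/8·E[Z_0] = 3/2
E[Z_2] = 3/8·E[Z_1] = 9/16
E[Z_3] = 3/8·E[Z_2] = 27/128
E[Z_4] = 3/8·E[Z_3] = 81/1024
E[Z_5] = 3/8·E[Z_4] = 243/8192


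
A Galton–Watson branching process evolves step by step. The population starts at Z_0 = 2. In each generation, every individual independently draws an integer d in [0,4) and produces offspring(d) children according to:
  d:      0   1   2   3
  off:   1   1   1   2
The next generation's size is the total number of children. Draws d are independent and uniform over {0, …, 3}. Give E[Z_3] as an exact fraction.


Outcome values over d=0..3: [1, 1, 1, 2]
Σy = 5, Σy² = 7, M = 4
μ = 5/4 = 5/4,  σ² = 7/4 − (5/4)² = 3/16
E[Z_0] = 2
E[Z_1] = 5/4·E[Z_0] = 5/2
E[Z_2] = 5/4·E[Z_1] = 25/8
E[Z_3] = 5/4·E[Z_2] = 125/32

125/32


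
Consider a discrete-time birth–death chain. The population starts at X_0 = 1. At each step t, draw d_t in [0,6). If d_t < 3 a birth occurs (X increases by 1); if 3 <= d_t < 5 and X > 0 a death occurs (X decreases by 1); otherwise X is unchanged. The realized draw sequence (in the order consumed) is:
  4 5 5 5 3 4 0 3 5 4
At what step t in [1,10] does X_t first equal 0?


1

t=0: X=1, d=4 → death, X_1=0
t=1: X=0, d=5 → hold, X_2=0
t=2: X=0, d=5 → hold, X_3=0
t=3: X=0, d=5 → hold, X_4=0
t=4: X=0, d=3 → hold, X_5=0
t=5: X=0, d=4 → hold, X_6=0
t=6: X=0, d=0 → birth, X_7=1
t=7: X=1, d=3 → death, X_8=0
t=8: X=0, d=5 → hold, X_9=0
t=9: X=0, d=4 → hold, X_10=0


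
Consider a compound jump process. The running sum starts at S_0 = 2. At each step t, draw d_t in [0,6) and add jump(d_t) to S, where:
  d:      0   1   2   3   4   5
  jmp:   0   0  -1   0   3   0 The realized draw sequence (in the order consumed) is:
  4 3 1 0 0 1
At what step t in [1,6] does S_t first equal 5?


1

t=0: S=2, d=4, jump=3, S_1=5
t=1: S=5, d=3, jump=0, S_2=5
t=2: S=5, d=1, jump=0, S_3=5
t=3: S=5, d=0, jump=0, S_4=5
t=4: S=5, d=0, jump=0, S_5=5
t=5: S=5, d=1, jump=0, S_6=5


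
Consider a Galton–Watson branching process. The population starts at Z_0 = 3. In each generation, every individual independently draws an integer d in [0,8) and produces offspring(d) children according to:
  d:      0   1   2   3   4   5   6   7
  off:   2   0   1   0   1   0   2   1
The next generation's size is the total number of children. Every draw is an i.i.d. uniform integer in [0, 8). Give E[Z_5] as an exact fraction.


Outcome values over d=0..7: [2, 0, 1, 0, 1, 0, 2, 1]
Σy = 7, Σy² = 11, M = 8
μ = 7/8 = 7/8,  σ² = 11/8 − (7/8)² = 39/64
E[Z_0] = 3
E[Z_1] = 7/8·E[Z_0] = 21/8
E[Z_2] = 7/8·E[Z_1] = 147/64
E[Z_3] = 7/8·E[Z_2] = 1029/512
E[Z_4] = 7/8·E[Z_3] = 7203/4096
E[Z_5] = 7/8·E[Z_4] = 50421/32768

50421/32768


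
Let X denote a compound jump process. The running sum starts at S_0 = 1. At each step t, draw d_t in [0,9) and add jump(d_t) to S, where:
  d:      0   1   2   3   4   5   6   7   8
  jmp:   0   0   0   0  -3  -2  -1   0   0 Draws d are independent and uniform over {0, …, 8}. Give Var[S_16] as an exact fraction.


Outcome values over d=0..8: [0, 0, 0, 0, -3, -2, -1, 0, 0]
Σy = -6, Σy² = 14, M = 9
μ = -6/9 = -2/3,  σ² = 14/9 − (-2/3)² = 10/9
Independent increments: Var[S_16] = 16·σ² = 16·(10/9) = 160/9

160/9


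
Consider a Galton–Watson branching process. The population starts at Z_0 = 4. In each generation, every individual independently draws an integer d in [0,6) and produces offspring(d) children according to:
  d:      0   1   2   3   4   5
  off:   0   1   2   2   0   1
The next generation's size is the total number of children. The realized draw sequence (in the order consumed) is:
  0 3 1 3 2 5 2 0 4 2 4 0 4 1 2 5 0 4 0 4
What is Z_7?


0

gen 0: Z_0=4, draws=[0, 3, 1, 3], offspring=[0, 2, 1, 2], Z_1=5
gen 1: Z_1=5, draws=[2, 5, 2, 0, 4], offspring=[2, 1, 2, 0, 0], Z_2=5
gen 2: Z_2=5, draws=[2, 4, 0, 4, 1], offspring=[2, 0, 0, 0, 1], Z_3=3
gen 3: Z_3=3, draws=[2, 5, 0], offspring=[2, 1, 0], Z_4=3
gen 4: Z_4=3, draws=[4, 0, 4], offspring=[0, 0, 0], Z_5=0
gen 5: Z_5=0, draws=[], offspring=[], Z_6=0
gen 6: Z_6=0, draws=[], offspring=[], Z_7=0


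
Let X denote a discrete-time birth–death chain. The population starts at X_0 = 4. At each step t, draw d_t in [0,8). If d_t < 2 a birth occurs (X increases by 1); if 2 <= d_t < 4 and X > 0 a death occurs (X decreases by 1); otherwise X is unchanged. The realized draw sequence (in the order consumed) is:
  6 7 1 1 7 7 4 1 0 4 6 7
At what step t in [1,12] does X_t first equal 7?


8

t=0: X=4, d=6 → hold, X_1=4
t=1: X=4, d=7 → hold, X_2=4
t=2: X=4, d=1 → birth, X_3=5
t=3: X=5, d=1 → birth, X_4=6
t=4: X=6, d=7 → hold, X_5=6
t=5: X=6, d=7 → hold, X_6=6
t=6: X=6, d=4 → hold, X_7=6
t=7: X=6, d=1 → birth, X_8=7
t=8: X=7, d=0 → birth, X_9=8
t=9: X=8, d=4 → hold, X_10=8
t=10: X=8, d=6 → hold, X_11=8
t=11: X=8, d=7 → hold, X_12=8


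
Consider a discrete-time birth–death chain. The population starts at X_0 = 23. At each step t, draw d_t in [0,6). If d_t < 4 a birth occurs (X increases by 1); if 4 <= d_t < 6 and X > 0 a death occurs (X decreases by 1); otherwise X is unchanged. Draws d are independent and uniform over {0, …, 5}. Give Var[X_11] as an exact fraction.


88/9

X can drop by at most 1 per step and X_0 = 23 > T = 11, so X_t >= 23 − t >= 12 > 0 for every t <= 11: the floor at 0 (the 'and X > 0' condition) never binds. Hence X_11 = X_0 + Σ_{t<11} Y_t with i.i.d. increments Y_t = y(d_t) ∈ {+1, −1, 0}.
Outcome values over d=0..5: [1, 1, 1, 1, -1, -1]
Σy = 2, Σy² = 6, M = 6
μ = 2/6 = 1/3,  σ² = 6/6 − (1/3)² = 8/9
Independent increments: Var[X_11] = 11·σ² = 11·(8/9) = 88/9
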